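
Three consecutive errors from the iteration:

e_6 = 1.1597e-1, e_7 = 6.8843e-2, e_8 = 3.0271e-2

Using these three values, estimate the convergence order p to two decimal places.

1.58

p ≈ ln(e_8/e_7) / ln(e_7/e_6)
  = ln(3.0271e-2/6.8843e-2) / ln(6.8843e-2/1.1597e-1)
  = ln(0.439711) / ln(0.593628)
  = -0.82164 / -0.52150 ≈ 1.57553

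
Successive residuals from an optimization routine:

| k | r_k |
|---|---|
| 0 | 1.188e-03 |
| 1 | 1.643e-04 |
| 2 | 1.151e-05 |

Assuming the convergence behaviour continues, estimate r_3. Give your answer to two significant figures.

First estimate the order: p ≈ ln(r_2/r_1) / ln(r_1/r_0) = ln(1.151e-05/1.643e-04)/ln(1.643e-04/1.188e-03) = ln(0.0700548)/ln(0.1383) ≈ 1.3438.
Then r_3 ≈ r_2·(r_2/r_1)^p = 1.151e-05·(0.0700548)^1.3438 = 1.151e-05·0.0280866 ≈ 3.233e-07.

3.2e-7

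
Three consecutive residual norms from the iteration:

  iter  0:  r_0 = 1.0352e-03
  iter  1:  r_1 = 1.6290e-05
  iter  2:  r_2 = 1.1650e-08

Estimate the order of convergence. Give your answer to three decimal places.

p ≈ ln(r_2/r_1) / ln(r_1/r_0)
  = ln(1.1650e-08/1.6290e-05) / ln(1.6290e-05/1.0352e-03)
  = ln(0.000715163) / ln(0.0157361)
  = -7.243000 / -4.151798 ≈ 1.744545

1.745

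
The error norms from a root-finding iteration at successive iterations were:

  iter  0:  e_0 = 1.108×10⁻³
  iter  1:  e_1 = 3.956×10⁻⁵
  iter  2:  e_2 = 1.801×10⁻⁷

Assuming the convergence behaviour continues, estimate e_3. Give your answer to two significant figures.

2.9e-11

First estimate the order: p ≈ ln(e_2/e_1) / ln(e_1/e_0) = ln(1.801×10⁻⁷/3.956×10⁻⁵)/ln(3.956×10⁻⁵/1.108×10⁻³) = ln(0.00455258)/ln(0.035704) ≈ 1.6180.
Then e_3 ≈ e_2·(e_2/e_1)^p = 1.801×10⁻⁷·(0.00455258)^1.6180 = 1.801×10⁻⁷·0.000162578 ≈ 2.928e-11.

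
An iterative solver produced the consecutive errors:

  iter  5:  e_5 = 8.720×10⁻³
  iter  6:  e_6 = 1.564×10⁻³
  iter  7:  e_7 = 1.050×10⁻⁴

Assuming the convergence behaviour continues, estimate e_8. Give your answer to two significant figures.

First estimate the order: p ≈ ln(e_7/e_6) / ln(e_6/e_5) = ln(1.050×10⁻⁴/1.564×10⁻³)/ln(1.564×10⁻³/8.720×10⁻³) = ln(0.0671355)/ln(0.179358) ≈ 1.5719.
Then e_8 ≈ e_7·(e_7/e_6)^p = 1.050×10⁻⁴·(0.0671355)^1.5719 = 1.050×10⁻⁴·0.0143247 ≈ 1.504e-06.

1.5e-6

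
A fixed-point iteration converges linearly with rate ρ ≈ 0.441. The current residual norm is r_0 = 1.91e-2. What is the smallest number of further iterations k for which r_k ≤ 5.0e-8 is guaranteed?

16

After k steps, r_k ≈ 1.91e-2·0.441^k.
Need 0.441^k ≤ 5.0e-8/1.91e-2 = 2.6178e-06.
k ≥ ln(2.6178e-06)/ln(0.441) = -12.8532/-0.81871 = 15.699.
Smallest integer k = 16.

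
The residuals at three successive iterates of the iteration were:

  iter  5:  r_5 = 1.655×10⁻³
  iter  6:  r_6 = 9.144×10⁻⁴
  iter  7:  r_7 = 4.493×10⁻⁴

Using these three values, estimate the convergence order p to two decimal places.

1.20

p ≈ ln(r_7/r_6) / ln(r_6/r_5)
  = ln(4.493×10⁻⁴/9.144×10⁻⁴) / ln(9.144×10⁻⁴/1.655×10⁻³)
  = ln(0.49136) / ln(0.552508)
  = -0.71058 / -0.59329 ≈ 1.19769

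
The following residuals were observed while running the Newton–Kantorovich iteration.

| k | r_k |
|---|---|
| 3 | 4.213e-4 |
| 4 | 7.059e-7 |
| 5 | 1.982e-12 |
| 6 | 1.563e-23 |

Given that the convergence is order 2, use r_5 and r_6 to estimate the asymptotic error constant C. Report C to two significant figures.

4.0

C ≈ r_6 / r_5^2
  = 1.563e-23 / (1.982e-12)^2
  = 1.563e-23 / 3.92832e-24 ≈ 3.9788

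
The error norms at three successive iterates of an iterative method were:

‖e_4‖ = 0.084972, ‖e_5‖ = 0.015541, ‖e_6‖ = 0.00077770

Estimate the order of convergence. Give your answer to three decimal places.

1.763

p ≈ ln(‖e_6‖/‖e_5‖) / ln(‖e_5‖/‖e_4‖)
  = ln(0.00077770/0.015541) / ln(0.015541/0.084972)
  = ln(0.0500418) / ln(0.182896)
  = -2.994897 / -1.698838 ≈ 1.762909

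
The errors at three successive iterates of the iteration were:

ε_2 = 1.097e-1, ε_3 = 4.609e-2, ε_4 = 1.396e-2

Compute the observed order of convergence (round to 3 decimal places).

p ≈ ln(ε_4/ε_3) / ln(ε_3/ε_2)
  = ln(1.396e-2/4.609e-2) / ln(4.609e-2/1.097e-1)
  = ln(0.302886) / ln(0.420146)
  = -1.194399 / -0.867153 ≈ 1.377380

1.377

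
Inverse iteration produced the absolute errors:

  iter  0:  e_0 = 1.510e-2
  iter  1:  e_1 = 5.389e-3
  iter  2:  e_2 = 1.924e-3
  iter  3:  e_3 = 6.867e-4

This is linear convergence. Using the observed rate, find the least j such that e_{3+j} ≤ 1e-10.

16

Rate ρ ≈ e_3/e_2 = 6.867e-4/1.924e-3 = 0.3569.
After j more steps, e_{3+j} ≈ 6.867e-4·ρ^j; need ρ^j ≤ 1e-10/6.867e-4 = 1.45624e-07.
j ≥ ln(1.45624e-07)/ln(0.3569) = -15.7422/-1.03030 = 15.279.
So 16 more iterations are needed.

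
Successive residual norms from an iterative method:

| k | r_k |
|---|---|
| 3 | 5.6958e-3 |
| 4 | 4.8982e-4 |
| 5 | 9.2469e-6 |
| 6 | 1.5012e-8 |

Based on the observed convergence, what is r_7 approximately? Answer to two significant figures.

First estimate the order: p ≈ ln(r_6/r_5) / ln(r_5/r_4) = ln(1.5012e-8/9.2469e-6)/ln(9.2469e-6/4.8982e-4) = ln(0.00162346)/ln(0.0188782) ≈ 1.6180.
Then r_7 ≈ r_6·(r_6/r_5)^p = 1.5012e-8·(0.00162346)^1.6180 = 1.5012e-8·3.06545e-05 ≈ 4.602e-13.

4.6e-13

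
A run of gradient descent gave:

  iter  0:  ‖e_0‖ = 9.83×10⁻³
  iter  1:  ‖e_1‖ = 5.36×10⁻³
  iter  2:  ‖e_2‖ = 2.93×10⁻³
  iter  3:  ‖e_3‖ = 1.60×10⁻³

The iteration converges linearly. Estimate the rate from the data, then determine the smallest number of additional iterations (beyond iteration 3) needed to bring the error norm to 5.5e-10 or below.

Rate ρ ≈ ‖e_3‖/‖e_2‖ = 1.60×10⁻³/2.93×10⁻³ = 0.5461.
After j more steps, ‖e_{3+j}‖ ≈ 1.60×10⁻³·ρ^j; need ρ^j ≤ 5.5e-10/1.60×10⁻³ = 3.4375e-07.
j ≥ ln(3.4375e-07)/ln(0.5461) = -14.8834/-0.60495 = 24.603.
So 25 more iterations are needed.

25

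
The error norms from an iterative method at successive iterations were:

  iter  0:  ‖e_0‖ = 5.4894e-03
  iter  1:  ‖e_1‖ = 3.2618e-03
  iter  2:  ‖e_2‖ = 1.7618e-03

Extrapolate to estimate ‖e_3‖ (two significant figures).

First estimate the order: p ≈ ln(‖e_2‖/‖e_1‖) / ln(‖e_1‖/‖e_0‖) = ln(1.7618e-03/3.2618e-03)/ln(3.2618e-03/5.4894e-03) = ln(0.540131)/ln(0.5942) ≈ 1.1833.
Then ‖e_3‖ ≈ ‖e_2‖·(‖e_2‖/‖e_1‖)^p = 1.7618e-03·(0.540131)^1.1833 = 1.7618e-03·0.482465 ≈ 0.00085.

8.5e-4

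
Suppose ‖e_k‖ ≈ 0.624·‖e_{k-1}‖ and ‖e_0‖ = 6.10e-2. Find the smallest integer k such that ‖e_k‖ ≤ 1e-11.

After k steps, ‖e_k‖ ≈ 6.10e-2·0.624^k.
Need 0.624^k ≤ 1e-11/6.10e-2 = 1.63934e-10.
k ≥ ln(1.63934e-10)/ln(0.624) = -22.5316/-0.47160 = 47.777.
Smallest integer k = 48.

48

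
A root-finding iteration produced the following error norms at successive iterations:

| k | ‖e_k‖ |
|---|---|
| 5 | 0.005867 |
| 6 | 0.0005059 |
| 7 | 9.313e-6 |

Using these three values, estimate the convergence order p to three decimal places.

p ≈ ln(‖e_7‖/‖e_6‖) / ln(‖e_6‖/‖e_5‖)
  = ln(9.313e-6/0.0005059) / ln(0.0005059/0.005867)
  = ln(0.0184088) / ln(0.0862281)
  = -3.994926 / -2.450759 ≈ 1.630077

1.630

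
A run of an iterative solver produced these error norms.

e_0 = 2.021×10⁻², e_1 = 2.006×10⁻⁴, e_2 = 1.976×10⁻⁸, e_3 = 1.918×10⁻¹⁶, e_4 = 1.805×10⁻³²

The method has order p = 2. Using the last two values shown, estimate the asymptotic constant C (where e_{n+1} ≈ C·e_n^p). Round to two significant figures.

C ≈ e_4 / e_3^2
  = 1.805×10⁻³² / (1.918×10⁻¹⁶)^2
  = 1.805×10⁻³² / 3.67872e-32 ≈ 0.49066

0.49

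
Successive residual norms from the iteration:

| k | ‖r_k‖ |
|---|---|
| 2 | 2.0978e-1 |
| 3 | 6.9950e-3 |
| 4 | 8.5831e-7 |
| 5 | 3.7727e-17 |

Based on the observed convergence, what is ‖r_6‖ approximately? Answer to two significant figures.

1.4e-44

First estimate the order: p ≈ ln(‖r_5‖/‖r_4‖) / ln(‖r_4‖/‖r_3‖) = ln(3.7727e-17/8.5831e-7)/ln(8.5831e-7/6.9950e-3) = ln(4.3955e-11)/ln(0.000122703) ≈ 2.6481.
Then ‖r_6‖ ≈ ‖r_5‖·(‖r_5‖/‖r_4‖)^p = 3.7727e-17·(4.3955e-11)^2.6481 = 3.7727e-17·3.74671e-28 ≈ 1.414e-44.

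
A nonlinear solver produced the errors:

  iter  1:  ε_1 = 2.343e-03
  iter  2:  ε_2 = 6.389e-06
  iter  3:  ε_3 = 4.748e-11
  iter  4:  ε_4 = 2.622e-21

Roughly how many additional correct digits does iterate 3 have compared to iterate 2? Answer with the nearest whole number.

Digits gained ≈ log₁₀(ε_2/ε_3) = log₁₀(6.389e-06/4.748e-11) = log₁₀(134562) ≈ 5.129.

5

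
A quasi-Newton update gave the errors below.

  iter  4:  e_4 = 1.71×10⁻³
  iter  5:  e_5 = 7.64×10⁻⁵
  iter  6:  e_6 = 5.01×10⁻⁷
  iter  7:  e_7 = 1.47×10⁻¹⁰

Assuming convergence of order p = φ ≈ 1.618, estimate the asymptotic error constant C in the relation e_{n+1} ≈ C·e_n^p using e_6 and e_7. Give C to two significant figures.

C ≈ e_7 / e_6^1.618
  = 1.47×10⁻¹⁰ / (5.01×10⁻⁷)^1.618
  = 1.47×10⁻¹⁰ / 6.40232e-11 ≈ 2.296

2.3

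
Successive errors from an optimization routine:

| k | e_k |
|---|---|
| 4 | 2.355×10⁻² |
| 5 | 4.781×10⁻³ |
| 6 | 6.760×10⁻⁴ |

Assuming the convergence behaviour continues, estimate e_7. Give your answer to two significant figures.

First estimate the order: p ≈ ln(e_6/e_5) / ln(e_5/e_4) = ln(6.760×10⁻⁴/4.781×10⁻³)/ln(4.781×10⁻³/2.355×10⁻²) = ln(0.141393)/ln(0.203015) ≈ 1.2269.
Then e_7 ≈ e_6·(e_6/e_5)^p = 6.760×10⁻⁴·(0.141393)^1.2269 = 6.760×10⁻⁴·0.090711 ≈ 6.132e-05.

6.1e-5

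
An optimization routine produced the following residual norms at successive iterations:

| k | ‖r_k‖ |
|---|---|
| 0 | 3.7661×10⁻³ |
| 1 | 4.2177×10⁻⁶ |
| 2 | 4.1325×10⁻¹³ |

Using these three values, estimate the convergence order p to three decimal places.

2.375

p ≈ ln(‖r_2‖/‖r_1‖) / ln(‖r_1‖/‖r_0‖)
  = ln(4.1325×10⁻¹³/4.2177×10⁻⁶) / ln(4.2177×10⁻⁶/3.7661×10⁻³)
  = ln(9.79799e-08) / ln(0.00111991)
  = -16.138503 / -6.794507 ≈ 2.375228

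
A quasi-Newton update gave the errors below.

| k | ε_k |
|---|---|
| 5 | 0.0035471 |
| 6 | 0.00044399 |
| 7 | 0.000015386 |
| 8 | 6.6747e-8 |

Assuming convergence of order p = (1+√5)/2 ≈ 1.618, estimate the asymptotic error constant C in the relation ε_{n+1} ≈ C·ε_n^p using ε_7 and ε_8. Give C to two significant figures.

4.1

C ≈ ε_8 / ε_7^1.618
  = 6.6747e-8 / (0.000015386)^1.618
  = 6.6747e-8 / 1.63219e-08 ≈ 4.0894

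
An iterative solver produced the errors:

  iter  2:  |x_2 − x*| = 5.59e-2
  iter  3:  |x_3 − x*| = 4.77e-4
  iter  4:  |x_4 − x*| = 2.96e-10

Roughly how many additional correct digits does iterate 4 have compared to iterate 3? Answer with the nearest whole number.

Digits gained ≈ log₁₀(|x_3 − x*|/|x_4 − x*|) = log₁₀(4.77e-4/2.96e-10) = log₁₀(1.61149e+06) ≈ 6.207.

6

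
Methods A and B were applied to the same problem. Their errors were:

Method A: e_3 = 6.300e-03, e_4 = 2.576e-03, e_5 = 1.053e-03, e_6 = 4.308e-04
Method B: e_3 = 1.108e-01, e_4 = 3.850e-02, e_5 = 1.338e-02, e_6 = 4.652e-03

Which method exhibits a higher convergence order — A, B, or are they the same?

Method A: p ≈ ln(4.308e-04/1.053e-03)/ln(1.053e-03/2.576e-03) ≈ 1.00.
Method B: p ≈ ln(4.652e-03/1.338e-02)/ln(1.338e-02/3.850e-02) ≈ 1.00.
Both orders ≈ 1.0 — effectively the same.

same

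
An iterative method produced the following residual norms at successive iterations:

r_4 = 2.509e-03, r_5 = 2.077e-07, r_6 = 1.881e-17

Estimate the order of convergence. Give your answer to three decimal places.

p ≈ ln(r_6/r_5) / ln(r_5/r_4)
  = ln(1.881e-17/2.077e-07) / ln(2.077e-07/2.509e-03)
  = ln(9.05633e-11) / ln(8.2782e-05)
  = -23.124972 / -9.399300 ≈ 2.460287

2.460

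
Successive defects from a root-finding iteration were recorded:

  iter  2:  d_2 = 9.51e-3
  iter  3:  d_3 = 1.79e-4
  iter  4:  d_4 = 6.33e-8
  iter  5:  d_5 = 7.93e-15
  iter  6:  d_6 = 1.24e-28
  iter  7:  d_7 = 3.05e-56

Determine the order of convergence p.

2

Consecutive ratios: d_7/d_6 = 3.05e-56/1.24e-28 = 2.45968e-28, d_6/d_5 = 1.24e-28/7.93e-15 = 1.56368e-14.
p ≈ ln(2.45968e-28)/ln(1.56368e-14) = -63.5724/-31.7891 ≈ 2.00.
So the convergence is quadratic (order 2).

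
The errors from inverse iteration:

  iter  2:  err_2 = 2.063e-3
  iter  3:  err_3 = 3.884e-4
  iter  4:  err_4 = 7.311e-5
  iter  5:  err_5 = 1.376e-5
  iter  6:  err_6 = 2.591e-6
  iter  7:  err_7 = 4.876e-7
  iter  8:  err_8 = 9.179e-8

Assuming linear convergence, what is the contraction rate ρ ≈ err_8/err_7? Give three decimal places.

0.188

ρ ≈ err_8/err_7 = 9.179e-8/4.876e-7 = 0.18825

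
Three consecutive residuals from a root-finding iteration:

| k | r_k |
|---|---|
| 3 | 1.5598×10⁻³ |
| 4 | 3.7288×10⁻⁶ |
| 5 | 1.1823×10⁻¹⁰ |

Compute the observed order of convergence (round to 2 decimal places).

1.72

p ≈ ln(r_5/r_4) / ln(r_4/r_3)
  = ln(1.1823×10⁻¹⁰/3.7288×10⁻⁶) / ln(3.7288×10⁻⁶/1.5598×10⁻³)
  = ln(3.17073e-05) / ln(0.00239056)
  = -10.35896 / -6.03623 ≈ 1.71613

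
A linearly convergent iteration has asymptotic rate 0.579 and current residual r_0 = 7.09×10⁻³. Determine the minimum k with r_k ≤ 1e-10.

After k steps, r_k ≈ 7.09×10⁻³·0.579^k.
Need 0.579^k ≤ 1e-10/7.09×10⁻³ = 1.41044e-08.
k ≥ ln(1.41044e-08)/ln(0.579) = -18.0768/-0.54645 = 33.080.
Smallest integer k = 34.

34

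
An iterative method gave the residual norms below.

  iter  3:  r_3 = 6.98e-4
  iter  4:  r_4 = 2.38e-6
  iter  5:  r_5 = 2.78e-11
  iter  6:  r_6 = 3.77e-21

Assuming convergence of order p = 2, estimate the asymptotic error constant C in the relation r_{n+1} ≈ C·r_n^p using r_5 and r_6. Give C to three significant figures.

4.88

C ≈ r_6 / r_5^2
  = 3.77e-21 / (2.78e-11)^2
  = 3.77e-21 / 7.7284e-22 ≈ 4.8781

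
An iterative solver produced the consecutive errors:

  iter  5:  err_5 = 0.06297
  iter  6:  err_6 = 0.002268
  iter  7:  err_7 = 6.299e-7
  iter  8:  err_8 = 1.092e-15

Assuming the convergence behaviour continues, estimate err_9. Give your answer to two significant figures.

2.9e-37

First estimate the order: p ≈ ln(err_8/err_7) / ln(err_7/err_6) = ln(1.092e-15/6.299e-7)/ln(6.299e-7/0.002268) = ln(1.73361e-09)/ln(0.000277734) ≈ 2.4635.
Then err_9 ≈ err_8·(err_8/err_7)^p = 1.092e-15·(1.73361e-09)^2.4635 = 1.092e-15·2.6131e-22 ≈ 2.854e-37.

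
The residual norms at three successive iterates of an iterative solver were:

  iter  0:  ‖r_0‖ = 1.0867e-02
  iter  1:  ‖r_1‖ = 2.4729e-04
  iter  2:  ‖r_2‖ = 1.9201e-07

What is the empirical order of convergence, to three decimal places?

p ≈ ln(‖r_2‖/‖r_1‖) / ln(‖r_1‖/‖r_0‖)
  = ln(1.9201e-07/2.4729e-04) / ln(2.4729e-04/1.0867e-02)
  = ln(0.000776457) / ln(0.0227561)
  = -7.160769 / -3.782922 ≈ 1.892920

1.893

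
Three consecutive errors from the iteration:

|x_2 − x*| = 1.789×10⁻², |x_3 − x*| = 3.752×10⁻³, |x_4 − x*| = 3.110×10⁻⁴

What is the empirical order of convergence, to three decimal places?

1.594

p ≈ ln(|x_4 − x*|/|x_3 − x*|) / ln(|x_3 − x*|/|x_2 − x*|)
  = ln(3.110×10⁻⁴/3.752×10⁻³) / ln(3.752×10⁻³/1.789×10⁻²)
  = ln(0.0828891) / ln(0.209726)
  = -2.490252 / -1.561953 ≈ 1.594319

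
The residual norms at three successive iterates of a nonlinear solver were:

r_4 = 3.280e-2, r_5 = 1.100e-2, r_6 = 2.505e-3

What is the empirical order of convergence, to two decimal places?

1.35

p ≈ ln(r_6/r_5) / ln(r_5/r_4)
  = ln(2.505e-3/1.100e-2) / ln(1.100e-2/3.280e-2)
  = ln(0.227727) / ln(0.335366)
  = -1.47961 / -1.09253 ≈ 1.35430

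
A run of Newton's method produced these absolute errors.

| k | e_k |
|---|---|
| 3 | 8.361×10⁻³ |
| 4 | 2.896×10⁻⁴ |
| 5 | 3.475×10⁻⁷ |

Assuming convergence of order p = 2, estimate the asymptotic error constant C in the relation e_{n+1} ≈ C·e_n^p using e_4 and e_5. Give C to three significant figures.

4.14

C ≈ e_5 / e_4^2
  = 3.475×10⁻⁷ / (2.896×10⁻⁴)^2
  = 3.475×10⁻⁷ / 8.38682e-08 ≈ 4.1434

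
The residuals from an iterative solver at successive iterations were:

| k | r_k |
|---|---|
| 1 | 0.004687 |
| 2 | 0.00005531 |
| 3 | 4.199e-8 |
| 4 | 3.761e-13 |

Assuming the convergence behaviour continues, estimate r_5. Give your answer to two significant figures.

2.6e-21

First estimate the order: p ≈ ln(r_4/r_3) / ln(r_3/r_2) = ln(3.761e-13/4.199e-8)/ln(4.199e-8/0.00005531) = ln(8.95689e-06)/ln(0.000759176) ≈ 1.6181.
Then r_5 ≈ r_4·(r_4/r_3)^p = 3.761e-13·(8.95689e-06)^1.6181 = 3.761e-13·6.79338e-09 ≈ 2.555e-21.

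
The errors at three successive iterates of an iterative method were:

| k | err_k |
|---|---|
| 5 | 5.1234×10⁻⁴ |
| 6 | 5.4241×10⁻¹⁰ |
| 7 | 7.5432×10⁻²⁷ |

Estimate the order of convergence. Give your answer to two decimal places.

2.82

p ≈ ln(err_7/err_6) / ln(err_6/err_5)
  = ln(7.5432×10⁻²⁷/5.4241×10⁻¹⁰) / ln(5.4241×10⁻¹⁰/5.1234×10⁻⁴)
  = ln(1.39068e-17) / ln(1.05869e-06)
  = -38.81415 / -13.75848 ≈ 2.82111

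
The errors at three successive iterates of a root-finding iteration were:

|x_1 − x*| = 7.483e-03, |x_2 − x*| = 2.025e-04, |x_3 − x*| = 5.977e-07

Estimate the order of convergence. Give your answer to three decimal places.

1.614

p ≈ ln(|x_3 − x*|/|x_2 − x*|) / ln(|x_2 − x*|/|x_1 − x*|)
  = ln(5.977e-07/2.025e-04) / ln(2.025e-04/7.483e-03)
  = ln(0.0029516) / ln(0.0270613)
  = -5.825408 / -3.609651 ≈ 1.613842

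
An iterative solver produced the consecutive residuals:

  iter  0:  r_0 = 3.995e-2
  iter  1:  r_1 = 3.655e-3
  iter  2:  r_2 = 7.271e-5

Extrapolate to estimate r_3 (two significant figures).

1.2e-7

First estimate the order: p ≈ ln(r_2/r_1) / ln(r_1/r_0) = ln(7.271e-5/3.655e-3)/ln(3.655e-3/3.995e-2) = ln(0.0198933)/ln(0.0914894) ≈ 1.6380.
Then r_3 ≈ r_2·(r_2/r_1)^p = 7.271e-5·(0.0198933)^1.6380 = 7.271e-5·0.00163411 ≈ 1.188e-07.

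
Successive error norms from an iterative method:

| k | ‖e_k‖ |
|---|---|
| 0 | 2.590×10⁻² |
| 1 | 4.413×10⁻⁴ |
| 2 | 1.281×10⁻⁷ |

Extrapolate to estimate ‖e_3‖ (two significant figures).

First estimate the order: p ≈ ln(‖e_2‖/‖e_1‖) / ln(‖e_1‖/‖e_0‖) = ln(1.281×10⁻⁷/4.413×10⁻⁴)/ln(4.413×10⁻⁴/2.590×10⁻²) = ln(0.000290279)/ln(0.0170386) ≈ 2.0000.
Then ‖e_3‖ ≈ ‖e_2‖·(‖e_2‖/‖e_1‖)^p = 1.281×10⁻⁷·(0.000290279)^2.0000 = 1.281×10⁻⁷·8.42619e-08 ≈ 1.079e-14.

1.1e-14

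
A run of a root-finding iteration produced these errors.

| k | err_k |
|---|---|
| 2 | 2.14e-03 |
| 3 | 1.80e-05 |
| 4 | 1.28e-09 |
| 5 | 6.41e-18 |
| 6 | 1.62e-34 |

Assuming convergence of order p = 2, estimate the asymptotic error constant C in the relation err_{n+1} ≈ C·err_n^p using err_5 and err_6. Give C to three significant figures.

C ≈ err_6 / err_5^2
  = 1.62e-34 / (6.41e-18)^2
  = 1.62e-34 / 4.10881e-35 ≈ 3.9427

3.94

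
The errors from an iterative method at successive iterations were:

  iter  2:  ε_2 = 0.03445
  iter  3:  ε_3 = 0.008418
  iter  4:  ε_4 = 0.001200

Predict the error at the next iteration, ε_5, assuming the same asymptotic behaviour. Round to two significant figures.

8.1e-5

First estimate the order: p ≈ ln(ε_4/ε_3) / ln(ε_3/ε_2) = ln(0.001200/0.008418)/ln(0.008418/0.03445) = ln(0.142552)/ln(0.244354) ≈ 1.3824.
Then ε_5 ≈ ε_4·(ε_4/ε_3)^p = 0.001200·(0.142552)^1.3824 = 0.001200·0.0676788 ≈ 8.121e-05.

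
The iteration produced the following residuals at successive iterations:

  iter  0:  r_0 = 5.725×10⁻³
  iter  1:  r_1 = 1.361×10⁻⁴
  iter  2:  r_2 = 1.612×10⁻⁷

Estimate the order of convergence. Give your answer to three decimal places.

p ≈ ln(r_2/r_1) / ln(r_1/r_0)
  = ln(1.612×10⁻⁷/1.361×10⁻⁴) / ln(1.361×10⁻⁴/5.725×10⁻³)
  = ln(0.00118442) / ln(0.0237729)
  = -6.738502 / -3.739209 ≈ 1.802120

1.802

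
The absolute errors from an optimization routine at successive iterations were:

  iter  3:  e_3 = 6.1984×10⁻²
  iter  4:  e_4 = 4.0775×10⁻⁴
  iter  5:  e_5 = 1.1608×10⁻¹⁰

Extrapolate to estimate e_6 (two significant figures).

2.7e-30

First estimate the order: p ≈ ln(e_5/e_4) / ln(e_4/e_3) = ln(1.1608×10⁻¹⁰/4.0775×10⁻⁴)/ln(4.0775×10⁻⁴/6.1984×10⁻²) = ln(2.84684e-07)/ln(0.00657831) ≈ 3.0000.
Then e_6 ≈ e_5·(e_5/e_4)^p = 1.1608×10⁻¹⁰·(2.84684e-07)^3.0000 = 1.1608×10⁻¹⁰·2.30722e-20 ≈ 2.678e-30.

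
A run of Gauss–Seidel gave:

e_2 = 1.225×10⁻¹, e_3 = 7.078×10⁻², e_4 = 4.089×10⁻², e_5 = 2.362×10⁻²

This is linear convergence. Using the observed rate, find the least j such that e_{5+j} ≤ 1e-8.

Rate ρ ≈ e_5/e_4 = 2.362×10⁻²/4.089×10⁻² = 0.5776.
After j more steps, e_{5+j} ≈ 2.362×10⁻²·ρ^j; need ρ^j ≤ 1e-8/2.362×10⁻² = 4.2337e-07.
j ≥ ln(4.2337e-07)/ln(0.5776) = -14.6750/-0.54887 = 26.737.
So 27 more iterations are needed.

27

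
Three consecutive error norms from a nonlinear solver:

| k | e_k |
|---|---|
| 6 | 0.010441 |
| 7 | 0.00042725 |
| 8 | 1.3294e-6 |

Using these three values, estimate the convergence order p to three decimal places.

1.806

p ≈ ln(e_8/e_7) / ln(e_7/e_6)
  = ln(1.3294e-6/0.00042725) / ln(0.00042725/0.010441)
  = ln(0.00311153) / ln(0.0409204)
  = -5.772641 / -3.196127 ≈ 1.806136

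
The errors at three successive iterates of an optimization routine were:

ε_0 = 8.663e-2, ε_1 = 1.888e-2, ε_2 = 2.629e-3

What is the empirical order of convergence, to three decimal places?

1.294

p ≈ ln(ε_2/ε_1) / ln(ε_1/ε_0)
  = ln(2.629e-3/1.888e-2) / ln(1.888e-2/8.663e-2)
  = ln(0.139248) / ln(0.217938)
  = -1.971499 / -1.523545 ≈ 1.294021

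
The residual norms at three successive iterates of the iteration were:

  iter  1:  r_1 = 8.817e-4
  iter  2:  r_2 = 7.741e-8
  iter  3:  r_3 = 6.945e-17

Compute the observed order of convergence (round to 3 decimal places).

p ≈ ln(r_3/r_2) / ln(r_2/r_1)
  = ln(6.945e-17/7.741e-8) / ln(7.741e-8/8.817e-4)
  = ln(8.97171e-10) / ln(8.77963e-05)
  = -20.831775 / -9.340491 ≈ 2.230266

2.230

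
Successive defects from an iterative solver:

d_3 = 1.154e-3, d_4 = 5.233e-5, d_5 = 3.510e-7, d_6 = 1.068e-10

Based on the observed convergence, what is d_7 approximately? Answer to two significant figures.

2.2e-16

First estimate the order: p ≈ ln(d_6/d_5) / ln(d_5/d_4) = ln(1.068e-10/3.510e-7)/ln(3.510e-7/5.233e-5) = ln(0.000304274)/ln(0.00670743) ≈ 1.6180.
Then d_7 ≈ d_6·(d_6/d_5)^p = 1.068e-10·(0.000304274)^1.6180 = 1.068e-10·2.04137e-06 ≈ 2.18e-16.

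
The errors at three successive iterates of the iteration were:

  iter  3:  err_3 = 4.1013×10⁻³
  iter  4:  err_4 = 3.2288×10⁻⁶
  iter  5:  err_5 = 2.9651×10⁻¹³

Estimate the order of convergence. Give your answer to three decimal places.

2.267

p ≈ ln(err_5/err_4) / ln(err_4/err_3)
  = ln(2.9651×10⁻¹³/3.2288×10⁻⁶) / ln(3.2288×10⁻⁶/4.1013×10⁻³)
  = ln(9.18329e-08) / ln(0.000787263)
  = -16.203295 / -7.146948 ≈ 2.267163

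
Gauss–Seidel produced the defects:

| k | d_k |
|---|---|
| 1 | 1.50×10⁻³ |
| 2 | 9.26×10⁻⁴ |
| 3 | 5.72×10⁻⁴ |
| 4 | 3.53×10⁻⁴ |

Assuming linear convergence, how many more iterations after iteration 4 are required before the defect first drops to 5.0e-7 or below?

14

Rate ρ ≈ d_4/d_3 = 3.53×10⁻⁴/5.72×10⁻⁴ = 0.6171.
After j more steps, d_{4+j} ≈ 3.53×10⁻⁴·ρ^j; need ρ^j ≤ 5.0e-7/3.53×10⁻⁴ = 0.00141643.
j ≥ ln(0.00141643)/ln(0.6171) = -6.5596/-0.48272 = 13.589.
So 14 more iterations are needed.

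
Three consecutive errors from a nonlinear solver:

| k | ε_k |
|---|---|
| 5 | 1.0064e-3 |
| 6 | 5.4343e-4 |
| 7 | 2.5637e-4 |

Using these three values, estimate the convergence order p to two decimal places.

p ≈ ln(ε_7/ε_6) / ln(ε_6/ε_5)
  = ln(2.5637e-4/5.4343e-4) / ln(5.4343e-4/1.0064e-3)
  = ln(0.471763) / ln(0.539974)
  = -0.75128 / -0.61623 ≈ 1.21916

1.22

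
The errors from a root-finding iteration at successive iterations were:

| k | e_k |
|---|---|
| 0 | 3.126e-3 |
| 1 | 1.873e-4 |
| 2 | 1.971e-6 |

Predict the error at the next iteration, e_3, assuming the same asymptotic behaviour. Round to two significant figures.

First estimate the order: p ≈ ln(e_2/e_1) / ln(e_1/e_0) = ln(1.971e-6/1.873e-4)/ln(1.873e-4/3.126e-3) = ln(0.0105232)/ln(0.0599168) ≈ 1.6179.
Then e_3 ≈ e_2·(e_2/e_1)^p = 1.971e-6·(0.0105232)^1.6179 = 1.971e-6·0.000631005 ≈ 1.244e-09.

1.2e-9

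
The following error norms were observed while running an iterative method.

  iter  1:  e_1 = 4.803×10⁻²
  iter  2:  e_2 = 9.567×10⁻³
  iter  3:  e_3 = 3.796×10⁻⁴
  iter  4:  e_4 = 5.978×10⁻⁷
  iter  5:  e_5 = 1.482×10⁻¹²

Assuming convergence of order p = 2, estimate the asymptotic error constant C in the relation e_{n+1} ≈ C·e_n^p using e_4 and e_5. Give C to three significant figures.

C ≈ e_5 / e_4^2
  = 1.482×10⁻¹² / (5.978×10⁻⁷)^2
  = 1.482×10⁻¹² / 3.57365e-13 ≈ 4.147

4.15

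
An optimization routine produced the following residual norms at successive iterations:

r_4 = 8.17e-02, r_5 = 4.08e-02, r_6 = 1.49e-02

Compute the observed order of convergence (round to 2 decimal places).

p ≈ ln(r_6/r_5) / ln(r_5/r_4)
  = ln(1.49e-02/4.08e-02) / ln(4.08e-02/8.17e-02)
  = ln(0.365196) / ln(0.499388)
  = -1.00732 / -0.69437 ≈ 1.45070

1.45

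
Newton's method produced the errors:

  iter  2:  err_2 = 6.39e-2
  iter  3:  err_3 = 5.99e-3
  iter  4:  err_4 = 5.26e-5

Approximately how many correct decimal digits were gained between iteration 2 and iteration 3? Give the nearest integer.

Digits gained ≈ log₁₀(err_2/err_3) = log₁₀(6.39e-2/5.99e-3) = log₁₀(10.6678) ≈ 1.028.

1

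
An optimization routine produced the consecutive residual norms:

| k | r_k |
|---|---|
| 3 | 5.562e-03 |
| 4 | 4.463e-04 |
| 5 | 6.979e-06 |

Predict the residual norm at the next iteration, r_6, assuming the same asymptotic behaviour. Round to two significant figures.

First estimate the order: p ≈ ln(r_5/r_4) / ln(r_4/r_3) = ln(6.979e-06/4.463e-04)/ln(4.463e-04/5.562e-03) = ln(0.0156375)/ln(0.0802409) ≈ 1.6483.
Then r_6 ≈ r_5·(r_5/r_4)^p = 6.979e-06·(0.0156375)^1.6483 = 6.979e-06·0.00105547 ≈ 7.366e-09.

7.4e-9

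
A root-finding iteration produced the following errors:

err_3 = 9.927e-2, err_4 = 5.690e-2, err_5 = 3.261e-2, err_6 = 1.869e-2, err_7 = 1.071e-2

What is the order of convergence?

Consecutive ratios: err_7/err_6 = 1.071e-2/1.869e-2 = 0.573034, err_6/err_5 = 1.869e-2/3.261e-2 = 0.573137.
p ≈ ln(0.573034)/ln(0.573137) = -0.5568/-0.5566 ≈ 1.00.
So the convergence is linear (order 1).

1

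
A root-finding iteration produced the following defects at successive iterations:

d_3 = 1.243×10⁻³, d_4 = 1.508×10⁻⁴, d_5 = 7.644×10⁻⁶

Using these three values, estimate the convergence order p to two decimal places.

p ≈ ln(d_5/d_4) / ln(d_4/d_3)
  = ln(7.644×10⁻⁶/1.508×10⁻⁴) / ln(1.508×10⁻⁴/1.243×10⁻³)
  = ln(0.0506897) / ln(0.121319)
  = -2.98203 / -2.10933 ≈ 1.41373

1.41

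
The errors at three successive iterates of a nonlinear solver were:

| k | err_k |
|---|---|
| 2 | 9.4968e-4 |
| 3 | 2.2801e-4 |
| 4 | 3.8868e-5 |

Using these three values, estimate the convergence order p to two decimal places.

1.24

p ≈ ln(err_4/err_3) / ln(err_3/err_2)
  = ln(3.8868e-5/2.2801e-4) / ln(2.2801e-4/9.4968e-4)
  = ln(0.170466) / ln(0.240091)
  = -1.76922 / -1.42674 ≈ 1.24004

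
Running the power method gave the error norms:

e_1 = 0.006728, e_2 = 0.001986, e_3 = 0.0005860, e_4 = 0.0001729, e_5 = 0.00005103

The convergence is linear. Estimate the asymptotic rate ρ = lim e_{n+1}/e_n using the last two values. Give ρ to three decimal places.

ρ ≈ e_5/e_4 = 0.00005103/0.0001729 = 0.29514

0.295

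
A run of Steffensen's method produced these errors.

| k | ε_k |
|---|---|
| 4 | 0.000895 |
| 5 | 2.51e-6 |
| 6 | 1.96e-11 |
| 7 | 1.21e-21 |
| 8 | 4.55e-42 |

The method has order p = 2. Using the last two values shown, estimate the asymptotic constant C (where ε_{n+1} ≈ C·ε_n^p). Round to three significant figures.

3.11

C ≈ ε_8 / ε_7^2
  = 4.55e-42 / (1.21e-21)^2
  = 4.55e-42 / 1.4641e-42 ≈ 3.1077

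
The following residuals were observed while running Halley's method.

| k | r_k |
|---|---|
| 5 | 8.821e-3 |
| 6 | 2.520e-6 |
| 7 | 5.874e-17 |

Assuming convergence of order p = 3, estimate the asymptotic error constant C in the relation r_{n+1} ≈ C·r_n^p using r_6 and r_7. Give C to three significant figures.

C ≈ r_7 / r_6^3
  = 5.874e-17 / (2.520e-6)^3
  = 5.874e-17 / 1.6003e-17 ≈ 3.6706

3.67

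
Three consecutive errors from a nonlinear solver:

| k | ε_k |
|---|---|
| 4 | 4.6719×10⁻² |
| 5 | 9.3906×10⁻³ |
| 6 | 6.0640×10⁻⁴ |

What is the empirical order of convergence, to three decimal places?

p ≈ ln(ε_6/ε_5) / ln(ε_5/ε_4)
  = ln(6.0640×10⁻⁴/9.3906×10⁻³) / ln(9.3906×10⁻³/4.6719×10⁻²)
  = ln(0.0645752) / ln(0.201002)
  = -2.739925 / -1.604440 ≈ 1.707714

1.708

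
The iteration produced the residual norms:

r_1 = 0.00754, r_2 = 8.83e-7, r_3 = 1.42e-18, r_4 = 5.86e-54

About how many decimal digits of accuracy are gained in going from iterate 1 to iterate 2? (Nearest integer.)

Digits gained ≈ log₁₀(r_1/r_2) = log₁₀(0.00754/8.83e-7) = log₁₀(8539.07) ≈ 3.931.

4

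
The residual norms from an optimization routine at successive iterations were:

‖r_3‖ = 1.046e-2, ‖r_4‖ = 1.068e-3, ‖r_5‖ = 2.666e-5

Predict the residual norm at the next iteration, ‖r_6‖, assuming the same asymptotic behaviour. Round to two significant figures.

6.8e-8

First estimate the order: p ≈ ln(‖r_5‖/‖r_4‖) / ln(‖r_4‖/‖r_3‖) = ln(2.666e-5/1.068e-3)/ln(1.068e-3/1.046e-2) = ln(0.0249625)/ln(0.102103) ≈ 1.6173.
Then ‖r_6‖ ≈ ‖r_5‖·(‖r_5‖/‖r_4‖)^p = 2.666e-5·(0.0249625)^1.6173 = 2.666e-5·0.0025582 ≈ 6.82e-08.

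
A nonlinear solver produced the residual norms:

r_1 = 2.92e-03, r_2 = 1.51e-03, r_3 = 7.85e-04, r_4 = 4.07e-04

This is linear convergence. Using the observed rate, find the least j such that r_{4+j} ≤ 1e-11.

27

Rate ρ ≈ r_4/r_3 = 4.07e-04/7.85e-04 = 0.5185.
After j more steps, r_{4+j} ≈ 4.07e-04·ρ^j; need ρ^j ≤ 1e-11/4.07e-04 = 2.457e-08.
j ≥ ln(2.457e-08)/ln(0.5185) = -17.5217/-0.65682 = 26.677.
So 27 more iterations are needed.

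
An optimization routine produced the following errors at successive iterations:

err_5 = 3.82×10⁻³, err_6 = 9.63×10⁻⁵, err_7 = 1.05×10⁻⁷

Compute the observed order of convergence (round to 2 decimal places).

1.85

p ≈ ln(err_7/err_6) / ln(err_6/err_5)
  = ln(1.05×10⁻⁷/9.63×10⁻⁵) / ln(9.63×10⁻⁵/3.82×10⁻³)
  = ln(0.00109034) / ln(0.0252094)
  = -6.82127 / -3.68054 ≈ 1.85333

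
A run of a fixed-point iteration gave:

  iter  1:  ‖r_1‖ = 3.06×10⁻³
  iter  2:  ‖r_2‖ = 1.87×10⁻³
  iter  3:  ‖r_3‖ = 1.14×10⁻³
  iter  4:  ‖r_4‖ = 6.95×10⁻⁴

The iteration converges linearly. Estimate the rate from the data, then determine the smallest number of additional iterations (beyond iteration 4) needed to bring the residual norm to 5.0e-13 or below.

43

Rate ρ ≈ ‖r_4‖/‖r_3‖ = 6.95×10⁻⁴/1.14×10⁻³ = 0.6096.
After j more steps, ‖r_{4+j}‖ ≈ 6.95×10⁻⁴·ρ^j; need ρ^j ≤ 5.0e-13/6.95×10⁻⁴ = 7.19424e-10.
j ≥ ln(7.19424e-10)/ln(0.6096) = -21.0526/-0.49495 = 42.535.
So 43 more iterations are needed.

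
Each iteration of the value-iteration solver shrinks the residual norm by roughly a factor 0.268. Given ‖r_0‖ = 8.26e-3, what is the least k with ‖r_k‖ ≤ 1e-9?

13

After k steps, ‖r_k‖ ≈ 8.26e-3·0.268^k.
Need 0.268^k ≤ 1e-9/8.26e-3 = 1.21065e-07.
k ≥ ln(1.21065e-07)/ln(0.268) = -15.9269/-1.31677 = 12.095.
Smallest integer k = 13.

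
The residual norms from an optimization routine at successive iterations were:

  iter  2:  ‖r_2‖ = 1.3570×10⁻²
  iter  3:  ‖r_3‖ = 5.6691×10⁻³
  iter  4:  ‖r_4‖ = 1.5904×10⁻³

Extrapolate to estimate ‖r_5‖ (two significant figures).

2.5e-4

First estimate the order: p ≈ ln(‖r_4‖/‖r_3‖) / ln(‖r_3‖/‖r_2‖) = ln(1.5904×10⁻³/5.6691×10⁻³)/ln(5.6691×10⁻³/1.3570×10⁻²) = ln(0.280538)/ln(0.417767) ≈ 1.4562.
Then ‖r_5‖ ≈ ‖r_4‖·(‖r_4‖/‖r_3‖)^p = 1.5904×10⁻³·(0.280538)^1.4562 = 1.5904×10⁻³·0.157096 ≈ 0.0002498.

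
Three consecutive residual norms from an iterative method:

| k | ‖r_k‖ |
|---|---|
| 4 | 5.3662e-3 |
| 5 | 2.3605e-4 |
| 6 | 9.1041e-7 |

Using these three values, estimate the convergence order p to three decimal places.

1.779

p ≈ ln(‖r_6‖/‖r_5‖) / ln(‖r_5‖/‖r_4‖)
  = ln(9.1041e-7/2.3605e-4) / ln(2.3605e-4/5.3662e-3)
  = ln(0.00385685) / ln(0.0439883)
  = -5.557904 / -3.123832 ≈ 1.779194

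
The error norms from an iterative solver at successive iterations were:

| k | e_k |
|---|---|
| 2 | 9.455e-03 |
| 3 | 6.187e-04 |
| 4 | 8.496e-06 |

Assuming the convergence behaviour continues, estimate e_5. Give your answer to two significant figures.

First estimate the order: p ≈ ln(e_4/e_3) / ln(e_3/e_2) = ln(8.496e-06/6.187e-04)/ln(6.187e-04/9.455e-03) = ln(0.013732)/ln(0.0654363) ≈ 1.5726.
Then e_5 ≈ e_4·(e_4/e_3)^p = 8.496e-06·(0.013732)^1.5726 = 8.496e-06·0.00117869 ≈ 1.001e-08.

1.0e-8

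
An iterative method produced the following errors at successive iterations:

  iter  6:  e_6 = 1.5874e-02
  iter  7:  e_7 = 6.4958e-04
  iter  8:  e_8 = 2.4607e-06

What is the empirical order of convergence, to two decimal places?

1.74

p ≈ ln(e_8/e_7) / ln(e_7/e_6)
  = ln(2.4607e-06/6.4958e-04) / ln(6.4958e-04/1.5874e-02)
  = ln(0.00378814) / ln(0.040921)
  = -5.57588 / -3.19611 ≈ 1.74458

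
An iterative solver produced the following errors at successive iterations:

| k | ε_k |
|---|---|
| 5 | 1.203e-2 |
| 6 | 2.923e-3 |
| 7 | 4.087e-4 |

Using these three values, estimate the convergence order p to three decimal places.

1.391

p ≈ ln(ε_7/ε_6) / ln(ε_6/ε_5)
  = ln(4.087e-4/2.923e-3) / ln(2.923e-3/1.203e-2)
  = ln(0.139822) / ln(0.242976)
  = -1.967385 / -1.414793 ≈ 1.390582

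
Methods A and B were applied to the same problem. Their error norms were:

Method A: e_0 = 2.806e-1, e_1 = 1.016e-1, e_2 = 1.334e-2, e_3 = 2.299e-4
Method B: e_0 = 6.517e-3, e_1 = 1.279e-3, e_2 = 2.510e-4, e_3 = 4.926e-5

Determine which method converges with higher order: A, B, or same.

A

Method A: p ≈ ln(2.299e-4/1.334e-2)/ln(1.334e-2/1.016e-1) ≈ 2.00.
Method B: p ≈ ln(4.926e-5/2.510e-4)/ln(2.510e-4/1.279e-3) ≈ 1.00.
Method A has the higher order (≈2.0 vs ≈1.0).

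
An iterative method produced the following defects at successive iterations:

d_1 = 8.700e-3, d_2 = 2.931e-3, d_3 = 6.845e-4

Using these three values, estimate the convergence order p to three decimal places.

1.337

p ≈ ln(d_3/d_2) / ln(d_2/d_1)
  = ln(6.845e-4/2.931e-3) / ln(2.931e-3/8.700e-3)
  = ln(0.233538) / ln(0.336897)
  = -1.454410 / -1.087978 ≈ 1.336801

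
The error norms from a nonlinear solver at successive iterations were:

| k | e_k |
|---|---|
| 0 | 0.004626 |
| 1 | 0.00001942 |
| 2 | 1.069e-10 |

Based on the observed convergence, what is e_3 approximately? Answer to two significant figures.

First estimate the order: p ≈ ln(e_2/e_1) / ln(e_1/e_0) = ln(1.069e-10/0.00001942)/ln(0.00001942/0.004626) = ln(5.50463e-06)/ln(0.00419801) ≈ 2.2126.
Then e_3 ≈ e_2·(e_2/e_1)^p = 1.069e-10·(5.50463e-06)^2.2126 = 1.069e-10·2.30853e-12 ≈ 2.468e-22.

2.5e-22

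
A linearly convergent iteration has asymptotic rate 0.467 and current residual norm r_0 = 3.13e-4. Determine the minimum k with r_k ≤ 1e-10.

20

After k steps, r_k ≈ 3.13e-4·0.467^k.
Need 0.467^k ≤ 1e-10/3.13e-4 = 3.19489e-07.
k ≥ ln(3.19489e-07)/ln(0.467) = -14.9565/-0.76143 = 19.643.
Smallest integer k = 20.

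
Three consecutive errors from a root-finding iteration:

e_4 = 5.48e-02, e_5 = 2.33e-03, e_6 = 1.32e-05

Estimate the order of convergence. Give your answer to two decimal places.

p ≈ ln(e_6/e_5) / ln(e_5/e_4)
  = ln(1.32e-05/2.33e-03) / ln(2.33e-03/5.48e-02)
  = ln(0.00566524) / ln(0.0425182)
  = -5.17341 / -3.15782 ≈ 1.63829

1.64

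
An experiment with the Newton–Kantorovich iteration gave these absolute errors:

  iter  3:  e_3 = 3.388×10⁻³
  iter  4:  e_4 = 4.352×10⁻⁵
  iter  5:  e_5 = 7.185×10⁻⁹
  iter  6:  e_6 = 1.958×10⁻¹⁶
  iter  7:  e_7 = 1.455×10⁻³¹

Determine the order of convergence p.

2

Consecutive ratios: e_7/e_6 = 1.455×10⁻³¹/1.958×10⁻¹⁶ = 7.43105e-16, e_6/e_5 = 1.958×10⁻¹⁶/7.185×10⁻⁹ = 2.72512e-08.
p ≈ ln(7.43105e-16)/ln(2.72512e-08) = -34.8357/-17.4182 ≈ 2.00.
So the convergence is quadratic (order 2).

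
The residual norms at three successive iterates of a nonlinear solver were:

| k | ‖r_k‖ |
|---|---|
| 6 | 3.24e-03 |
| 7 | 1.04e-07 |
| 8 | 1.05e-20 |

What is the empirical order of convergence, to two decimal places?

2.89

p ≈ ln(‖r_8‖/‖r_7‖) / ln(‖r_7‖/‖r_6‖)
  = ln(1.05e-20/1.04e-07) / ln(1.04e-07/3.24e-03)
  = ln(1.00962e-13) / ln(3.20988e-05)
  = -29.92403 / -10.34669 ≈ 2.89214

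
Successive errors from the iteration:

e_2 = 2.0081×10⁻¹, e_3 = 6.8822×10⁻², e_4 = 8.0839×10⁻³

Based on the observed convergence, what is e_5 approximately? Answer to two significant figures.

First estimate the order: p ≈ ln(e_4/e_3) / ln(e_3/e_2) = ln(8.0839×10⁻³/6.8822×10⁻²)/ln(6.8822×10⁻²/2.0081×10⁻¹) = ln(0.117461)/ln(0.342722) ≈ 2.0000.
Then e_5 ≈ e_4·(e_4/e_3)^p = 8.0839×10⁻³·(0.117461)^2.0000 = 8.0839×10⁻³·0.0137971 ≈ 0.0001115.

1.1e-4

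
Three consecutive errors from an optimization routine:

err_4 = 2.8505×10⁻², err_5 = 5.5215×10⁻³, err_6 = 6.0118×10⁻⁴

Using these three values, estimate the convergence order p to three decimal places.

p ≈ ln(err_6/err_5) / ln(err_5/err_4)
  = ln(6.0118×10⁻⁴/5.5215×10⁻³) / ln(5.5215×10⁻³/2.8505×10⁻²)
  = ln(0.10888) / ln(0.193703)
  = -2.217509 / -1.641429 ≈ 1.350962

1.351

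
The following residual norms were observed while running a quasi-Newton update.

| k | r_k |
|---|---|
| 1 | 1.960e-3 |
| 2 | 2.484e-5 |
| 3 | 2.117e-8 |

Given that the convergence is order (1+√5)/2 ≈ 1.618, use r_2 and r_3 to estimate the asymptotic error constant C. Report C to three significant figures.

C ≈ r_3 / r_2^1.618
  = 2.117e-8 / (2.484e-5)^1.618
  = 2.117e-8 / 3.54287e-08 ≈ 0.59754

0.598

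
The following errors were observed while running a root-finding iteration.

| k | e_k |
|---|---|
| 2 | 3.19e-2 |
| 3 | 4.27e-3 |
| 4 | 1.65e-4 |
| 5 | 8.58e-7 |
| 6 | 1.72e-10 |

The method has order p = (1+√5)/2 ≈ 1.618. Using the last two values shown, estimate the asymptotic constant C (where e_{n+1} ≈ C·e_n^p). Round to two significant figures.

1.1

C ≈ e_6 / e_5^1.618
  = 1.72e-10 / (8.58e-7)^1.618
  = 1.72e-10 / 1.52891e-10 ≈ 1.125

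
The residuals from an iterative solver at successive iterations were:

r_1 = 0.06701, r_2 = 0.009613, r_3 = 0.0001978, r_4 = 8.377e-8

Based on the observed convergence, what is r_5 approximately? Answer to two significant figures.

First estimate the order: p ≈ ln(r_4/r_3) / ln(r_3/r_2) = ln(8.377e-8/0.0001978)/ln(0.0001978/0.009613) = ln(0.000423509)/ln(0.0205763) ≈ 1.9999.
Then r_5 ≈ r_4·(r_4/r_3)^p = 8.377e-8·(0.000423509)^1.9999 = 8.377e-8·1.79499e-07 ≈ 1.504e-14.

1.5e-14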